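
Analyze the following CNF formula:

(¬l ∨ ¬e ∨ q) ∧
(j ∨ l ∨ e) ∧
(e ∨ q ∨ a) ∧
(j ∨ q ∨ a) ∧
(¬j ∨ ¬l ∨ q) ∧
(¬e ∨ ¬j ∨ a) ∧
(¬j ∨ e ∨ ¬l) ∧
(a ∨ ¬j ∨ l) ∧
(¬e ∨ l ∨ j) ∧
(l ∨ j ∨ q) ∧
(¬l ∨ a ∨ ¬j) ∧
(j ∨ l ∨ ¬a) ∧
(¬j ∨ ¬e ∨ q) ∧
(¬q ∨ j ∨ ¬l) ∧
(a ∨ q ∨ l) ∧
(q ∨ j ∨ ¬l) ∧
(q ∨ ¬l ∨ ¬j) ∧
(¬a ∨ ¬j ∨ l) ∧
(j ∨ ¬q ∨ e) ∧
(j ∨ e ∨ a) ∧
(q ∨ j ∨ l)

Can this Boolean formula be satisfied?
Yes

Yes, the formula is satisfiable.

One satisfying assignment is: j=True, l=True, e=True, q=True, a=True

Verification: With this assignment, all 21 clauses evaluate to true.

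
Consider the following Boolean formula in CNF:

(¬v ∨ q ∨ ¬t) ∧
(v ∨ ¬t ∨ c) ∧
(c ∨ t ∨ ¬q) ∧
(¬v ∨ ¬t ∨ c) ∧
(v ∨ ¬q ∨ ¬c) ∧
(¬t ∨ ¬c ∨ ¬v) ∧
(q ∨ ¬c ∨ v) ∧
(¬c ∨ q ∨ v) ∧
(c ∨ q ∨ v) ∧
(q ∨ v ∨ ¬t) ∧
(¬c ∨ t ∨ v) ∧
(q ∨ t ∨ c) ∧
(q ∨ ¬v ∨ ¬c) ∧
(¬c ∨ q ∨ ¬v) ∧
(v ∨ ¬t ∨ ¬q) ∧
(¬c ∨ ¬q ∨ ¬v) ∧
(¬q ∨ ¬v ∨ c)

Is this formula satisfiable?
No

No, the formula is not satisfiable.

No assignment of truth values to the variables can make all 17 clauses true simultaneously.

The formula is UNSAT (unsatisfiable).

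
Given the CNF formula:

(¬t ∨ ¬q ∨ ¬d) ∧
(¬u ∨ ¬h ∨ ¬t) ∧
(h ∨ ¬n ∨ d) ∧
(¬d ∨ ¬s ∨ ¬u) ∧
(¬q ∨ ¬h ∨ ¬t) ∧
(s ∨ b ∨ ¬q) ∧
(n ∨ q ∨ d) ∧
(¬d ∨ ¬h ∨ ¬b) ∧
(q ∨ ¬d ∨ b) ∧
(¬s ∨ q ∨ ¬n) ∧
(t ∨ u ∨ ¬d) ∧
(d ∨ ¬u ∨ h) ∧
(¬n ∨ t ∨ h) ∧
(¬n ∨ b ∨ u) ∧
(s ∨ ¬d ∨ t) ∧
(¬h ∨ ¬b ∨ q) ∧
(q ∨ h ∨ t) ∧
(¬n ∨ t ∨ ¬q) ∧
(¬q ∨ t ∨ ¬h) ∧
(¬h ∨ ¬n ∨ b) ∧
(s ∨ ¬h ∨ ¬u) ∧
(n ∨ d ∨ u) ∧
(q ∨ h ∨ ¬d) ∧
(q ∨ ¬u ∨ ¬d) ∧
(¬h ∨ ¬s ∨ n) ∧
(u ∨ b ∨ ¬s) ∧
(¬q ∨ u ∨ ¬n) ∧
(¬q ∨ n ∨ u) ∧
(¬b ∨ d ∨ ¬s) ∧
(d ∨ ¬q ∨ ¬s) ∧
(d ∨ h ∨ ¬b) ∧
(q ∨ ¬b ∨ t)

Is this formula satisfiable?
No

No, the formula is not satisfiable.

No assignment of truth values to the variables can make all 32 clauses true simultaneously.

The formula is UNSAT (unsatisfiable).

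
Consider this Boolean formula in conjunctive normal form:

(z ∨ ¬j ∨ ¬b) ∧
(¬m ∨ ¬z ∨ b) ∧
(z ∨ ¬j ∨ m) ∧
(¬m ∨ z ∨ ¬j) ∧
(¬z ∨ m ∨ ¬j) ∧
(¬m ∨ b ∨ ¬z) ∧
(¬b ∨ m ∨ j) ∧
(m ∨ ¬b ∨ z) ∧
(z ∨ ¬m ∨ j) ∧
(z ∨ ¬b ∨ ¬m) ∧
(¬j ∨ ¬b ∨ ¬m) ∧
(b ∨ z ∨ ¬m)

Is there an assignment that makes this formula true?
Yes

Yes, the formula is satisfiable.

One satisfying assignment is: j=False, m=False, b=False, z=False

Verification: With this assignment, all 12 clauses evaluate to true.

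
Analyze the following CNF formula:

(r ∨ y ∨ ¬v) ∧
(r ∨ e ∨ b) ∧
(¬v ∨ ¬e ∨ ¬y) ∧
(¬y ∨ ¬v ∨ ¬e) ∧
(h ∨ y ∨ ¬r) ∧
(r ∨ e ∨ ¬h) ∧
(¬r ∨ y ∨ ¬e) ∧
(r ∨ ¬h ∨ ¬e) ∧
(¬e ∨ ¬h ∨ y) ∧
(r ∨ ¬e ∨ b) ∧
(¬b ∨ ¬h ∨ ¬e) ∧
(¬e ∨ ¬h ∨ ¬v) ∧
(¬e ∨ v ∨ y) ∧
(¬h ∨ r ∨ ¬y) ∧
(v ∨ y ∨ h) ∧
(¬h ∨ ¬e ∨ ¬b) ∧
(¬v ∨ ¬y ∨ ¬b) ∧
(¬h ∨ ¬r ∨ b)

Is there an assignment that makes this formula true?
Yes

Yes, the formula is satisfiable.

One satisfying assignment is: y=True, e=False, b=False, r=True, h=False, v=False

Verification: With this assignment, all 18 clauses evaluate to true.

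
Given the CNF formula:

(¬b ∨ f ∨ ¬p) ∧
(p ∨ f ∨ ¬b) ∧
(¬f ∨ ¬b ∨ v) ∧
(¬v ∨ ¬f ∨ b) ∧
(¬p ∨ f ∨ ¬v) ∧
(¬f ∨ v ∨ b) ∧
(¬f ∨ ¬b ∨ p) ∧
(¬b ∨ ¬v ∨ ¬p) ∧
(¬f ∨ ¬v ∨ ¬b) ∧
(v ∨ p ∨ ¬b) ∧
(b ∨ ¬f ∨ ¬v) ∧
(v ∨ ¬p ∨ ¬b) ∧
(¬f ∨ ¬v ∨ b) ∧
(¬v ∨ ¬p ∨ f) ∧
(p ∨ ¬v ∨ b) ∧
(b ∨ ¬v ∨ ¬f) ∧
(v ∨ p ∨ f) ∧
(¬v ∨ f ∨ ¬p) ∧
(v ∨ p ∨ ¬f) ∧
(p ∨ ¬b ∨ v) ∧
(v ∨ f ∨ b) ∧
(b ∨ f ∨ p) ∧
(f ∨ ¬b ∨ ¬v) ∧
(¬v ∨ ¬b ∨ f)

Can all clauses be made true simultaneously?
No

No, the formula is not satisfiable.

No assignment of truth values to the variables can make all 24 clauses true simultaneously.

The formula is UNSAT (unsatisfiable).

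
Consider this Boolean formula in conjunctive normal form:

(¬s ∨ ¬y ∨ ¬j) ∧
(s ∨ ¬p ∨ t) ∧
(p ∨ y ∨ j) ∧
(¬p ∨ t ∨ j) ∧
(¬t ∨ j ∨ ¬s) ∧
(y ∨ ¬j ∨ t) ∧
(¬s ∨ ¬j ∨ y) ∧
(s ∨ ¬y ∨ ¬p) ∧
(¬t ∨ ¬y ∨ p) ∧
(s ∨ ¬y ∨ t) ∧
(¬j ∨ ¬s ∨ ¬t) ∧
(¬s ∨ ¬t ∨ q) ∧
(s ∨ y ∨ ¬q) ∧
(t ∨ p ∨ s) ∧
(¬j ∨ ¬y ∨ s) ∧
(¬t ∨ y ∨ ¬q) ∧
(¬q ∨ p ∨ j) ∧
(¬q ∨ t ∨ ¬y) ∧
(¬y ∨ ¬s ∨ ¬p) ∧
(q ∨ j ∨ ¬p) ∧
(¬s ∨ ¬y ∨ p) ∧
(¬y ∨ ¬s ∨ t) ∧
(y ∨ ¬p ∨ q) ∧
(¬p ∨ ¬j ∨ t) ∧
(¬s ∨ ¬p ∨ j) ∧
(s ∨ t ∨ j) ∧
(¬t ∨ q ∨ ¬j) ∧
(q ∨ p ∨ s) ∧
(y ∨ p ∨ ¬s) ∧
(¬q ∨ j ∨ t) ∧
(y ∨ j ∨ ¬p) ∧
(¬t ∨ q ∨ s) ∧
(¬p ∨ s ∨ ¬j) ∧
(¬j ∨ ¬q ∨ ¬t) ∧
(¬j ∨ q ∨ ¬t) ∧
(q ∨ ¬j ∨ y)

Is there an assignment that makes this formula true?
No

No, the formula is not satisfiable.

No assignment of truth values to the variables can make all 36 clauses true simultaneously.

The formula is UNSAT (unsatisfiable).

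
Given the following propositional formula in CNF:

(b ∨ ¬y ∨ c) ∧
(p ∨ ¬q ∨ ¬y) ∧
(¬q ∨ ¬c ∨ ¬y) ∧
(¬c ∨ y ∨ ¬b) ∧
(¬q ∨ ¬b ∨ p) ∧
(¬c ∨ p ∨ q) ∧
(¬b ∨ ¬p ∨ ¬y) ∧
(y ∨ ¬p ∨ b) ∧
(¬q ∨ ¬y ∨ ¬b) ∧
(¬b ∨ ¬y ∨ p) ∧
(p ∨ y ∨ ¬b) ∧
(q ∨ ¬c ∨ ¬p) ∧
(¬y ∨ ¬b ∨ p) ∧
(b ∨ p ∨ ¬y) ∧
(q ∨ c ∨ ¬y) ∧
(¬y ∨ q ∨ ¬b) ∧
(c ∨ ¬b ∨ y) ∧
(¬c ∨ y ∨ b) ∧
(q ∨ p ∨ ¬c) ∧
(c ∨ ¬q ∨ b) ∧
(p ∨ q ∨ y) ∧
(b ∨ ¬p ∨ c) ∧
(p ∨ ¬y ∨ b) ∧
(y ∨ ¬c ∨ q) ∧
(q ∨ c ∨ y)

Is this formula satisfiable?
No

No, the formula is not satisfiable.

No assignment of truth values to the variables can make all 25 clauses true simultaneously.

The formula is UNSAT (unsatisfiable).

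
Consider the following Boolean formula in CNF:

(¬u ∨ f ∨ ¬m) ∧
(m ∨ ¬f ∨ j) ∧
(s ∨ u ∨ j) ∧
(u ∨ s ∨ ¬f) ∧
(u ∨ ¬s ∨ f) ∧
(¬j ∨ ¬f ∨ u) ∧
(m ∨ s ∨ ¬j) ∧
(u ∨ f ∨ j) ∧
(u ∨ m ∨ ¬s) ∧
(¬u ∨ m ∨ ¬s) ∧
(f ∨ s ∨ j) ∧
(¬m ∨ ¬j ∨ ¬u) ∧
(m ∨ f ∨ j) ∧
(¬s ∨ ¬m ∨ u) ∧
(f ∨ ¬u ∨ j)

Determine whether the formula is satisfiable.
Yes

Yes, the formula is satisfiable.

One satisfying assignment is: j=True, u=False, s=False, m=True, f=False

Verification: With this assignment, all 15 clauses evaluate to true.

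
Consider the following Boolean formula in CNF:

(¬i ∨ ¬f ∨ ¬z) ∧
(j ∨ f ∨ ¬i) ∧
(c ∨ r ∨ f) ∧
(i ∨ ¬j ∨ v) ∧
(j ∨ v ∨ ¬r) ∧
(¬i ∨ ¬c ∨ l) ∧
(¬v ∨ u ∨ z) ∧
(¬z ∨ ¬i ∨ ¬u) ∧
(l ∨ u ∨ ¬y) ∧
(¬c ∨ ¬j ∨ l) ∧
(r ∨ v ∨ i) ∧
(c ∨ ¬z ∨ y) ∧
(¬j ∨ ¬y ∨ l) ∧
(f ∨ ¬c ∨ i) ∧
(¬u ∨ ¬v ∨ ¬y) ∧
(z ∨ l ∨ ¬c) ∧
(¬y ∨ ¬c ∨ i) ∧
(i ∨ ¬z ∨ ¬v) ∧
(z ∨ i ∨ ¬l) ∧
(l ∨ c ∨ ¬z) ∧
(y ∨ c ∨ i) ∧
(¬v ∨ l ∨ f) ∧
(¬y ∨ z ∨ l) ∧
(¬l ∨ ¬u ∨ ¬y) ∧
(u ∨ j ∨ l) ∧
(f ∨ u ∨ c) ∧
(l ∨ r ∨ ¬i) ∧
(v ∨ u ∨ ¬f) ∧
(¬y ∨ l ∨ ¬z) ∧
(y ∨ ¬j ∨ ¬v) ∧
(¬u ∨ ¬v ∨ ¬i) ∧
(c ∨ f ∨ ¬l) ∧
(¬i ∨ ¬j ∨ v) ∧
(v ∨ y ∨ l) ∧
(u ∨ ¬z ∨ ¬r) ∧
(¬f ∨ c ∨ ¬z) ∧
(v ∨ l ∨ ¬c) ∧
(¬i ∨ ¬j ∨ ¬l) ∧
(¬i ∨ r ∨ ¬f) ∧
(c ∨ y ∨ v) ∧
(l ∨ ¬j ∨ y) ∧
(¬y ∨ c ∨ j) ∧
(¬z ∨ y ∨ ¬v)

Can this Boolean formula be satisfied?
No

No, the formula is not satisfiable.

No assignment of truth values to the variables can make all 43 clauses true simultaneously.

The formula is UNSAT (unsatisfiable).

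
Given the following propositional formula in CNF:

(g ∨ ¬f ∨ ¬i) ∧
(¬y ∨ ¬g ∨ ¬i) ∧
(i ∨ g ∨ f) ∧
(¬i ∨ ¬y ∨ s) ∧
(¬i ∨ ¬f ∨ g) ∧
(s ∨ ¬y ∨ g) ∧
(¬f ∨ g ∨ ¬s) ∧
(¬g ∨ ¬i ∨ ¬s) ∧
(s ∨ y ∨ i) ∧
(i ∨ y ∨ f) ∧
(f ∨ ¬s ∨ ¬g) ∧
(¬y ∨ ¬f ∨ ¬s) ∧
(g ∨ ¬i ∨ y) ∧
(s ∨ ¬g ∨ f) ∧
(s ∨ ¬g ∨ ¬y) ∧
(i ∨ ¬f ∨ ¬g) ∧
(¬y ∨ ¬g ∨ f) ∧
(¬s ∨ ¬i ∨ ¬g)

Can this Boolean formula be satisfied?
Yes

Yes, the formula is satisfiable.

One satisfying assignment is: y=False, s=False, i=True, f=True, g=True

Verification: With this assignment, all 18 clauses evaluate to true.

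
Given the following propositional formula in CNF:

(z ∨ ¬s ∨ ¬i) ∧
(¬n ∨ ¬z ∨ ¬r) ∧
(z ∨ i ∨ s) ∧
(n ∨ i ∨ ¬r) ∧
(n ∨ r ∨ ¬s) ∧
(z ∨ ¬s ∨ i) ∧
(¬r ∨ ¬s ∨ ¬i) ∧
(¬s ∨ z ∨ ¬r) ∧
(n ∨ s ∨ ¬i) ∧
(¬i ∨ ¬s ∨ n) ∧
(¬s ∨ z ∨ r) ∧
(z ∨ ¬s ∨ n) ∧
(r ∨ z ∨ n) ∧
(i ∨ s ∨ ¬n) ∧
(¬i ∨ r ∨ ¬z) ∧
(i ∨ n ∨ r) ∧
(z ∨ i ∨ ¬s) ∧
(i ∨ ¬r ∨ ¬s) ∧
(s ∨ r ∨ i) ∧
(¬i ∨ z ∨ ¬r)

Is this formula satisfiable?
Yes

Yes, the formula is satisfiable.

One satisfying assignment is: r=False, s=True, i=False, z=True, n=True

Verification: With this assignment, all 20 clauses evaluate to true.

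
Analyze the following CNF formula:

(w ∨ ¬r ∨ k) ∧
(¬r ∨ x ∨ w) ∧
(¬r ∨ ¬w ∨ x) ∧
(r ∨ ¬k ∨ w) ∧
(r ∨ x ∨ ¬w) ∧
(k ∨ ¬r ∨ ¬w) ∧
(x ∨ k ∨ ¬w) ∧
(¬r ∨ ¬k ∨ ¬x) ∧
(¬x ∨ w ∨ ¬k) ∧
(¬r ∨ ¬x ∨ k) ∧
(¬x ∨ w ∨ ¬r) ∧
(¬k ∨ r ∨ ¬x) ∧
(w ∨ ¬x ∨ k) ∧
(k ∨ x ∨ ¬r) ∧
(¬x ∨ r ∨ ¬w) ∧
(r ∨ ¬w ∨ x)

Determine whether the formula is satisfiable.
Yes

Yes, the formula is satisfiable.

One satisfying assignment is: k=False, r=False, w=False, x=False

Verification: With this assignment, all 16 clauses evaluate to true.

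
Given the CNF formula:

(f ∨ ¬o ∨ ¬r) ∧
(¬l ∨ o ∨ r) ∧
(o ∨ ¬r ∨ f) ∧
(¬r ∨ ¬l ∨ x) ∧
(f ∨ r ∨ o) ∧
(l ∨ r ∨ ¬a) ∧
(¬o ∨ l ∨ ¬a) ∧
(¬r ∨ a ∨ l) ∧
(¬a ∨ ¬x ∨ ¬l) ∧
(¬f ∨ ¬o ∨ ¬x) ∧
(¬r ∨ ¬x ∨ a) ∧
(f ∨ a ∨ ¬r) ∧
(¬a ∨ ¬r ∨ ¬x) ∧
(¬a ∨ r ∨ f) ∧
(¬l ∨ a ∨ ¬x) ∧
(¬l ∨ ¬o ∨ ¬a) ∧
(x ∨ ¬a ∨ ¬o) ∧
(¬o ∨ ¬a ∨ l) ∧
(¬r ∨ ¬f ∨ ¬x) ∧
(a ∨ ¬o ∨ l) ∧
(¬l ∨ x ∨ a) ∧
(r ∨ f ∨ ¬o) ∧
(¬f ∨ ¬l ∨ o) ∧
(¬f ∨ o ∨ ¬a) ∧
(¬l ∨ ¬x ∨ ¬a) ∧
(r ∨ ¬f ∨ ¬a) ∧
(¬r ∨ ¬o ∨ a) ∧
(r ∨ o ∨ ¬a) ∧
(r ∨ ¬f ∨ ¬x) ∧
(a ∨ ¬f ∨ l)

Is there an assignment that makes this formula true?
No

No, the formula is not satisfiable.

No assignment of truth values to the variables can make all 30 clauses true simultaneously.

The formula is UNSAT (unsatisfiable).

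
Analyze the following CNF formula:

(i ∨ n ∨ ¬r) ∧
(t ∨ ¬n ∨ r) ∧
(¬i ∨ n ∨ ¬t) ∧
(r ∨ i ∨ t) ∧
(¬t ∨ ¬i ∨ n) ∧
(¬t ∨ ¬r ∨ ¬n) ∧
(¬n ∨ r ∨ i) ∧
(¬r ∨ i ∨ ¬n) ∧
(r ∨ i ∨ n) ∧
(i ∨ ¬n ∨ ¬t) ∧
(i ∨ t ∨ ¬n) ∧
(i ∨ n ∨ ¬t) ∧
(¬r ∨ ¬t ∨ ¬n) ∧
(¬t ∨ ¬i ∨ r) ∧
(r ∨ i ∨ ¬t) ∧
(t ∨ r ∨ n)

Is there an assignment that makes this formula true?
Yes

Yes, the formula is satisfiable.

One satisfying assignment is: t=False, i=True, n=False, r=True

Verification: With this assignment, all 16 clauses evaluate to true.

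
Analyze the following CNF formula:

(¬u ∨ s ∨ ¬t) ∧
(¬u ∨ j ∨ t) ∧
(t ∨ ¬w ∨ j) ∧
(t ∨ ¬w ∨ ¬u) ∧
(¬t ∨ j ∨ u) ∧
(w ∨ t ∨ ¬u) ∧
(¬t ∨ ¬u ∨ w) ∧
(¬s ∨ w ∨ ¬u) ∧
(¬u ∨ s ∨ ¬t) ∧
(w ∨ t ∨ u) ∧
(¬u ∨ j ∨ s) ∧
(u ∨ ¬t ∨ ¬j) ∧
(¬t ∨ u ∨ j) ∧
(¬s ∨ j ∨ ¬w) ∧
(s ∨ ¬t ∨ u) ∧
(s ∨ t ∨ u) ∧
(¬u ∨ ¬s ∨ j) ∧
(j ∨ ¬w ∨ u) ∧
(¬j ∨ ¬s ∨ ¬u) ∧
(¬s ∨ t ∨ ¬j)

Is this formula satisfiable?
No

No, the formula is not satisfiable.

No assignment of truth values to the variables can make all 20 clauses true simultaneously.

The formula is UNSAT (unsatisfiable).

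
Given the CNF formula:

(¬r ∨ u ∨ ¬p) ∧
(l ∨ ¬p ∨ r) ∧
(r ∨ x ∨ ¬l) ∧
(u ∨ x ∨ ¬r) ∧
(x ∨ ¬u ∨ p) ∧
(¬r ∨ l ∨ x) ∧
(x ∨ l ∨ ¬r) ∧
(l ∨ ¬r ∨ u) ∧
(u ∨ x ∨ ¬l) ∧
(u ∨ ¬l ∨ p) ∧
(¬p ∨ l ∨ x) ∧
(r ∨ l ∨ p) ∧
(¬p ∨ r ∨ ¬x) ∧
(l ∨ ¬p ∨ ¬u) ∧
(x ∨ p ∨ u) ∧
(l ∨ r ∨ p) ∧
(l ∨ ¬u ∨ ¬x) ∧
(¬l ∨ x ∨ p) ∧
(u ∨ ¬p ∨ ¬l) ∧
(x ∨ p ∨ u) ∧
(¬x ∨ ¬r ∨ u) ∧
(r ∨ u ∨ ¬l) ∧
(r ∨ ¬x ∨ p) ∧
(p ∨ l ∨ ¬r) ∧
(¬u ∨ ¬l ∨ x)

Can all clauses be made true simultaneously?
Yes

Yes, the formula is satisfiable.

One satisfying assignment is: u=True, r=True, x=True, p=True, l=True

Verification: With this assignment, all 25 clauses evaluate to true.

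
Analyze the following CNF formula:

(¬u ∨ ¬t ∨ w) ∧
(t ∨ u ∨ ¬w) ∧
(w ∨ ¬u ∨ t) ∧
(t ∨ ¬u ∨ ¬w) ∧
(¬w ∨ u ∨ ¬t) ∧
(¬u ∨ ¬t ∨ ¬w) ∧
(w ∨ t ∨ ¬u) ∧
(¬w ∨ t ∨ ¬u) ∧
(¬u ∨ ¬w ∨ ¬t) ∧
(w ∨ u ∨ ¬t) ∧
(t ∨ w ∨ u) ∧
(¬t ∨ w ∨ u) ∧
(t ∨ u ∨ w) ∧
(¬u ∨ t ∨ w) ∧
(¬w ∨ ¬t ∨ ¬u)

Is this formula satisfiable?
No

No, the formula is not satisfiable.

No assignment of truth values to the variables can make all 15 clauses true simultaneously.

The formula is UNSAT (unsatisfiable).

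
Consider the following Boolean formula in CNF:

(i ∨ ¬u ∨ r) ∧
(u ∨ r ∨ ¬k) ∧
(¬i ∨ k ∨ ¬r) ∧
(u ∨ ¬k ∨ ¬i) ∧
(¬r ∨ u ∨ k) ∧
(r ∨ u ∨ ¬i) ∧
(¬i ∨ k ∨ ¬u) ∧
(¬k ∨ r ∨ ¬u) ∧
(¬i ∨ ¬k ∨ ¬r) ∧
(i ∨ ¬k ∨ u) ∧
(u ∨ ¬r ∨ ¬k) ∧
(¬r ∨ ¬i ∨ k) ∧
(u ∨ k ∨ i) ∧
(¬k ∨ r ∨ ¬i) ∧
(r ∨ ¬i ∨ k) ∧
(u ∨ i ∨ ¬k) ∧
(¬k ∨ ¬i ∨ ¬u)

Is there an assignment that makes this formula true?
Yes

Yes, the formula is satisfiable.

One satisfying assignment is: k=False, r=True, u=True, i=False

Verification: With this assignment, all 17 clauses evaluate to true.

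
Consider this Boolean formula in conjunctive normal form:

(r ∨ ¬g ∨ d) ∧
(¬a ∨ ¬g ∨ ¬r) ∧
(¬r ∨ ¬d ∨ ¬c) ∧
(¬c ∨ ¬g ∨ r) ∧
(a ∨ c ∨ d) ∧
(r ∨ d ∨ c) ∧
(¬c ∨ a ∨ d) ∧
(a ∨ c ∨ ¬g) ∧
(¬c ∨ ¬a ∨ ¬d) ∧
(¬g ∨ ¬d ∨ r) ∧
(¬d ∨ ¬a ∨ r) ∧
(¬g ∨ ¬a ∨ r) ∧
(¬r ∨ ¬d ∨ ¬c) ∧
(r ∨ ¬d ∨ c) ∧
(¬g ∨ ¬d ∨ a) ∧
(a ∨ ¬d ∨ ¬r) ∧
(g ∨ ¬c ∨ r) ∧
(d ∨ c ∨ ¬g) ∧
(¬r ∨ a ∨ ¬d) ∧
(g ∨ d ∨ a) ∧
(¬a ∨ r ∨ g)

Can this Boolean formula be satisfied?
Yes

Yes, the formula is satisfiable.

One satisfying assignment is: a=True, g=False, d=False, r=True, c=False

Verification: With this assignment, all 21 clauses evaluate to true.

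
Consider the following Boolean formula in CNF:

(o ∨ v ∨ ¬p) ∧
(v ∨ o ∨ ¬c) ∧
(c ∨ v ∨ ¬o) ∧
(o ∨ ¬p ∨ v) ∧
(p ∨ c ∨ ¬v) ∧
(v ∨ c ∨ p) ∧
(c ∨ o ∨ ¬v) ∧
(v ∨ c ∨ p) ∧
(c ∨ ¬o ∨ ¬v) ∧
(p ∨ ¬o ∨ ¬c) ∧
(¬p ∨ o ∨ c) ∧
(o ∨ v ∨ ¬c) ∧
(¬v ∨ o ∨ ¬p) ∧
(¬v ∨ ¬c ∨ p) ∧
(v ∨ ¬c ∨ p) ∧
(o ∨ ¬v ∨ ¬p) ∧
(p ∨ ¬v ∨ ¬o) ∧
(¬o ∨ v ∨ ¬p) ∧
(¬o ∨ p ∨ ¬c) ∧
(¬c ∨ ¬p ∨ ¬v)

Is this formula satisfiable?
No

No, the formula is not satisfiable.

No assignment of truth values to the variables can make all 20 clauses true simultaneously.

The formula is UNSAT (unsatisfiable).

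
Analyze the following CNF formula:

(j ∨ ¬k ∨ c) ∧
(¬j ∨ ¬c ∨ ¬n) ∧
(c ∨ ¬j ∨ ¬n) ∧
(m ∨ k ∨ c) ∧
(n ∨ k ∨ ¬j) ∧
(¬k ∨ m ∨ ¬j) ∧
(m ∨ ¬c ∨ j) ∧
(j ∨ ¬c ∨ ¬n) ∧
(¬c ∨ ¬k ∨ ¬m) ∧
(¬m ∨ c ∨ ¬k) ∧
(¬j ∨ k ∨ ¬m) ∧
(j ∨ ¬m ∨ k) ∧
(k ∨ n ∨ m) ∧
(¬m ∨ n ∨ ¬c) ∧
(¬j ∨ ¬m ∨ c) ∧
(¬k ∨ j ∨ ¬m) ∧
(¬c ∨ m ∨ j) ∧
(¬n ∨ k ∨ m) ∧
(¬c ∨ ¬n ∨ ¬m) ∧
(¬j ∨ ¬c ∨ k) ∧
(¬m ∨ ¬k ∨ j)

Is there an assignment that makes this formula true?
No

No, the formula is not satisfiable.

No assignment of truth values to the variables can make all 21 clauses true simultaneously.

The formula is UNSAT (unsatisfiable).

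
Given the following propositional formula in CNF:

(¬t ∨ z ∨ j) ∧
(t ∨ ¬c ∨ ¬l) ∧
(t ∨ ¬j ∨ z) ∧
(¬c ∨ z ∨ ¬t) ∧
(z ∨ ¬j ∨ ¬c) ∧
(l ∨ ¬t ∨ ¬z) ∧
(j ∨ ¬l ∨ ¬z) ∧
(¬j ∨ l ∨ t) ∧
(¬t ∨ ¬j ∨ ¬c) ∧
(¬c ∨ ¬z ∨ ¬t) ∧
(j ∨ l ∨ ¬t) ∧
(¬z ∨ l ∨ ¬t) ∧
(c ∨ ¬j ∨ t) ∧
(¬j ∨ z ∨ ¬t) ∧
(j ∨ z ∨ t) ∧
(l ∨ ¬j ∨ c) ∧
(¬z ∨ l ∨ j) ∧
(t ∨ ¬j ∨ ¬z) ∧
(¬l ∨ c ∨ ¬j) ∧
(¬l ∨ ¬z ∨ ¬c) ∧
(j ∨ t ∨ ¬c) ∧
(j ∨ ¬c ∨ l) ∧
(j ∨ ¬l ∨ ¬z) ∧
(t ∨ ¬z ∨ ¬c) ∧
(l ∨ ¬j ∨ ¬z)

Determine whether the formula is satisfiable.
No

No, the formula is not satisfiable.

No assignment of truth values to the variables can make all 25 clauses true simultaneously.

The formula is UNSAT (unsatisfiable).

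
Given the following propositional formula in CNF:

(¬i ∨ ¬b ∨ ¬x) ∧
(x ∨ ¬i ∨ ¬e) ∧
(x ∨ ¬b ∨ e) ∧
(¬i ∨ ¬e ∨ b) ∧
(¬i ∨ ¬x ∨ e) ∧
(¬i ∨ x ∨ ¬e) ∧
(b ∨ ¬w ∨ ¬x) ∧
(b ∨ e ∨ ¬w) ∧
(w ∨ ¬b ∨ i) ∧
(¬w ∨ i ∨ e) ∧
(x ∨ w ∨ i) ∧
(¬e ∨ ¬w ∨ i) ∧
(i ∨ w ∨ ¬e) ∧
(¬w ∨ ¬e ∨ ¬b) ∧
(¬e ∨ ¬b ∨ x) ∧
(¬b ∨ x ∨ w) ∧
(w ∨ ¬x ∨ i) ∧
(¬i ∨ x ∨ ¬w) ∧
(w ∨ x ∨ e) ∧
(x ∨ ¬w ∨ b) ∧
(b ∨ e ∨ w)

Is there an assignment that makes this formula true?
No

No, the formula is not satisfiable.

No assignment of truth values to the variables can make all 21 clauses true simultaneously.

The formula is UNSAT (unsatisfiable).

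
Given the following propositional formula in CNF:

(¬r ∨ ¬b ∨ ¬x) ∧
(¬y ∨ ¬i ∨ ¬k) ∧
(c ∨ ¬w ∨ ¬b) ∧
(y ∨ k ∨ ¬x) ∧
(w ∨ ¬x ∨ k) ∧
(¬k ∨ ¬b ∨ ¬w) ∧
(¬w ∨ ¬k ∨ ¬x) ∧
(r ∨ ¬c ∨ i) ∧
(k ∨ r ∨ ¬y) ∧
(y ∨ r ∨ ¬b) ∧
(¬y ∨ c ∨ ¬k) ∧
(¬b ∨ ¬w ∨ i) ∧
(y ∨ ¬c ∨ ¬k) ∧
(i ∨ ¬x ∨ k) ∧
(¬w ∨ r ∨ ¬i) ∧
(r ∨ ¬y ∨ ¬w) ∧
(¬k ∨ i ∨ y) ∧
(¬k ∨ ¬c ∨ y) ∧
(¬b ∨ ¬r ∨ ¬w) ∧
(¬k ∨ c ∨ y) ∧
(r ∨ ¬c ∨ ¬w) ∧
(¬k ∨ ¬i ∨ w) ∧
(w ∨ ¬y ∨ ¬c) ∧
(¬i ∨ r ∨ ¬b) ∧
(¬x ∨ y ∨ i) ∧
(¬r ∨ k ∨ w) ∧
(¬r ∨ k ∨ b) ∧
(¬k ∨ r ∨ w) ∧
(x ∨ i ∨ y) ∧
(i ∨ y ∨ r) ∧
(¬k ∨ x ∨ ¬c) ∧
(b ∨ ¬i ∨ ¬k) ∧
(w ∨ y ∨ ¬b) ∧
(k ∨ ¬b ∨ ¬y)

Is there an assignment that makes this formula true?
Yes

Yes, the formula is satisfiable.

One satisfying assignment is: i=True, k=False, w=False, y=False, c=False, r=False, x=False, b=False

Verification: With this assignment, all 34 clauses evaluate to true.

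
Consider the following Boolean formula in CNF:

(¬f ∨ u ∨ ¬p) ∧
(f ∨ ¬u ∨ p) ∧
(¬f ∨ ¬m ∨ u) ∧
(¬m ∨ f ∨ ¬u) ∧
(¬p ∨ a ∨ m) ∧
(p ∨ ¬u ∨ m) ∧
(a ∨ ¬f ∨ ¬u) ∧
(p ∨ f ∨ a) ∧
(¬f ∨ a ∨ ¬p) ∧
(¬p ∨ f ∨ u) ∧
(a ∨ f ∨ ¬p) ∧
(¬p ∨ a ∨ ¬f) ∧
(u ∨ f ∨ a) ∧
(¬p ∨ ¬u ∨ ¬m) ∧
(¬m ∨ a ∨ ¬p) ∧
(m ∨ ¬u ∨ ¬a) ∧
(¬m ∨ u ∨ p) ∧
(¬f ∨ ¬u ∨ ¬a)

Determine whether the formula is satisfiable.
Yes

Yes, the formula is satisfiable.

One satisfying assignment is: f=True, a=False, m=False, u=False, p=False

Verification: With this assignment, all 18 clauses evaluate to true.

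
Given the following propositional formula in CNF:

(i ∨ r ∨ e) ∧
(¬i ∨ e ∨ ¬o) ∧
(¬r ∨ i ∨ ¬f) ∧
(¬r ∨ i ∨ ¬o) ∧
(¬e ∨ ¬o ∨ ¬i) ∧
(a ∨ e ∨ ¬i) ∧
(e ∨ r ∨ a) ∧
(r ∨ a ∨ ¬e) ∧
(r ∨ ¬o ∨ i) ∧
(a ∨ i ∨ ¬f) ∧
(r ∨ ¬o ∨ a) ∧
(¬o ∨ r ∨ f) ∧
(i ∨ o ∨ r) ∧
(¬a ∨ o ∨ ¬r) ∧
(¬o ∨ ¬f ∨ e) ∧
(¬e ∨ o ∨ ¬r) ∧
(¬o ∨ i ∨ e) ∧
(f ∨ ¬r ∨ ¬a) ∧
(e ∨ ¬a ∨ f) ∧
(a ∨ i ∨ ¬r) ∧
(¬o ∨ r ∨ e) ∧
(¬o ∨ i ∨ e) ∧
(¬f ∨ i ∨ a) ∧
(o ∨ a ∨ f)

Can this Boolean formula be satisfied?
Yes

Yes, the formula is satisfiable.

One satisfying assignment is: f=False, e=True, a=True, i=True, r=False, o=False

Verification: With this assignment, all 24 clauses evaluate to true.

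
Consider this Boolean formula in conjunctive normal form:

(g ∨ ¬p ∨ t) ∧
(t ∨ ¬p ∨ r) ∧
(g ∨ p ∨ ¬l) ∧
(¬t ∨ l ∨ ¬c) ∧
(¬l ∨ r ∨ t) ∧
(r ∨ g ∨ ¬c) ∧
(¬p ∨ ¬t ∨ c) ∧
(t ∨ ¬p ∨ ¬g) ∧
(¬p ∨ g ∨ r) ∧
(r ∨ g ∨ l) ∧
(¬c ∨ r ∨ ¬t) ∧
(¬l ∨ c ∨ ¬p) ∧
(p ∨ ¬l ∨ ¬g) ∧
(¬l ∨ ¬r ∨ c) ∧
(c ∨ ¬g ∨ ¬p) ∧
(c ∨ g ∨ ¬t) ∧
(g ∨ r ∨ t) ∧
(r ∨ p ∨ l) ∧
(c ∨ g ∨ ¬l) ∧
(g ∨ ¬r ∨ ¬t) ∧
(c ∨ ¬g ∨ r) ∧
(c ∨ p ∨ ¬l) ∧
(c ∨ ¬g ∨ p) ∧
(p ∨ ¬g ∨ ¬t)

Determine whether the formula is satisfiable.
Yes

Yes, the formula is satisfiable.

One satisfying assignment is: p=False, l=False, c=False, g=False, r=True, t=False

Verification: With this assignment, all 24 clauses evaluate to true.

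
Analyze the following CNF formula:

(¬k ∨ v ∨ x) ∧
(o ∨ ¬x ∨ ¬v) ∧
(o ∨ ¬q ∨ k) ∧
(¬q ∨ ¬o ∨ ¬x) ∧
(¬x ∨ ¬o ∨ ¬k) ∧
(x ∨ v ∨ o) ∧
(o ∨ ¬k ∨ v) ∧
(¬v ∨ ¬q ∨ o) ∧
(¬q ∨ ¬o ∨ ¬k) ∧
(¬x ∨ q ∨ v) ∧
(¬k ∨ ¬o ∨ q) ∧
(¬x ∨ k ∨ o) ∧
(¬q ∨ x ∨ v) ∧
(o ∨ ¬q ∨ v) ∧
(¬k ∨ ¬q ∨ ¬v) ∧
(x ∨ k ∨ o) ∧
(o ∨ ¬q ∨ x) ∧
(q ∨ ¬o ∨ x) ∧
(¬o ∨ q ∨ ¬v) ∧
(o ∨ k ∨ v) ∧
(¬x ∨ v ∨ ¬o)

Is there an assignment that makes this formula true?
Yes

Yes, the formula is satisfiable.

One satisfying assignment is: x=False, v=True, q=False, k=True, o=False

Verification: With this assignment, all 21 clauses evaluate to true.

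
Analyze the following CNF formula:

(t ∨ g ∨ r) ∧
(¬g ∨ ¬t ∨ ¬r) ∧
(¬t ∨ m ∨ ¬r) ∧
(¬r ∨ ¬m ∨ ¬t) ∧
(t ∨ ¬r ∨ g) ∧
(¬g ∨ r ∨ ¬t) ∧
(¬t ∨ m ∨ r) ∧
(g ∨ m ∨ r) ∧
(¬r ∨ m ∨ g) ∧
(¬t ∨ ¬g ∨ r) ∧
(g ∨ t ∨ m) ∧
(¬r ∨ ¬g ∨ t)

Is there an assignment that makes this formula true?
Yes

Yes, the formula is satisfiable.

One satisfying assignment is: r=False, t=False, g=True, m=False

Verification: With this assignment, all 12 clauses evaluate to true.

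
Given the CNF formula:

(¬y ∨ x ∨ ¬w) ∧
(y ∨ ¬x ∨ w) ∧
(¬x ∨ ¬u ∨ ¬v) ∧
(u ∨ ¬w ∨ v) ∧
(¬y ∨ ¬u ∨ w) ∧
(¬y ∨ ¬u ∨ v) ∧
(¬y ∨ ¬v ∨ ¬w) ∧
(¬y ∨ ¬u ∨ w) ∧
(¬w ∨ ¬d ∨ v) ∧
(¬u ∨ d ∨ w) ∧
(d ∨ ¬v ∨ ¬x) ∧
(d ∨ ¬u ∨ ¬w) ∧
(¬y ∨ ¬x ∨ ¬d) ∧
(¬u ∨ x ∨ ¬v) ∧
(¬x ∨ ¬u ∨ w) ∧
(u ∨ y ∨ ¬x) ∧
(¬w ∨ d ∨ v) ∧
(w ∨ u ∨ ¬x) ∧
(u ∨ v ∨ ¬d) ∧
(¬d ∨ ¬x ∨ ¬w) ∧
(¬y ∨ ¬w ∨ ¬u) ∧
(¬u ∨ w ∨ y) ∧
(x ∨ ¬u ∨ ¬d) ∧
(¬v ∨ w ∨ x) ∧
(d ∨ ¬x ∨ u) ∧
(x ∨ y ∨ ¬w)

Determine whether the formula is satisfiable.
Yes

Yes, the formula is satisfiable.

One satisfying assignment is: x=False, u=False, v=False, d=False, y=False, w=False

Verification: With this assignment, all 26 clauses evaluate to true.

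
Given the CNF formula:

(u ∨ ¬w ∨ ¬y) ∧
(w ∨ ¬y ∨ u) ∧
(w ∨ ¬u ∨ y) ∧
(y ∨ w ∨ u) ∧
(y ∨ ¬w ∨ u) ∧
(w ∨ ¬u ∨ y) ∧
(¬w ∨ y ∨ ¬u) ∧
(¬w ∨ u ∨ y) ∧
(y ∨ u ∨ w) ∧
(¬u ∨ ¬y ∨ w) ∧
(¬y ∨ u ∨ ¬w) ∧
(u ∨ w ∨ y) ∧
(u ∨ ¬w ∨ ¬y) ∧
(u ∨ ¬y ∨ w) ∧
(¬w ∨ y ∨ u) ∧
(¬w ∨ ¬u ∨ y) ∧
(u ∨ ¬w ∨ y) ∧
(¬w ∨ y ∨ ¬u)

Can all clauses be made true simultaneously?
Yes

Yes, the formula is satisfiable.

One satisfying assignment is: y=True, w=True, u=True

Verification: With this assignment, all 18 clauses evaluate to true.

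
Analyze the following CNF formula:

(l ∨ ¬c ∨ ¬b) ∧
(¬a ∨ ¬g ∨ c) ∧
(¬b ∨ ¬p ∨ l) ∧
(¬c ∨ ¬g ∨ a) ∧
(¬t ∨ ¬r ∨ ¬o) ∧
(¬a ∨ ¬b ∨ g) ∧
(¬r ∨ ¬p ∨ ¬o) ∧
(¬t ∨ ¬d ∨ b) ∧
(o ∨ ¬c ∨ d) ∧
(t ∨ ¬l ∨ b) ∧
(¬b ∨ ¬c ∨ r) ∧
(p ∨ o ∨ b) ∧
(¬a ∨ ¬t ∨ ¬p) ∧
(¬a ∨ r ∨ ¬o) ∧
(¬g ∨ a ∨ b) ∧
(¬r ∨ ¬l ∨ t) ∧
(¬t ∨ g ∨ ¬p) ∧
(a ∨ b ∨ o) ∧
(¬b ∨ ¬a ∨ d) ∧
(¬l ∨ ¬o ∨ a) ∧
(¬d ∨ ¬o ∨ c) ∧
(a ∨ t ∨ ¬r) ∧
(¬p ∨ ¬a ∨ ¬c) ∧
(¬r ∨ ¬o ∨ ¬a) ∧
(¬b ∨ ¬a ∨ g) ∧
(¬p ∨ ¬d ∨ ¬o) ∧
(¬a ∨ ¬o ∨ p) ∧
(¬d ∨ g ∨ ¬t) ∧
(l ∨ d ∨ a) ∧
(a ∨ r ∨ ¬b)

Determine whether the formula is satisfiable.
Yes

Yes, the formula is satisfiable.

One satisfying assignment is: g=False, l=False, o=False, r=False, t=False, d=False, p=True, a=True, c=False, b=False

Verification: With this assignment, all 30 clauses evaluate to true.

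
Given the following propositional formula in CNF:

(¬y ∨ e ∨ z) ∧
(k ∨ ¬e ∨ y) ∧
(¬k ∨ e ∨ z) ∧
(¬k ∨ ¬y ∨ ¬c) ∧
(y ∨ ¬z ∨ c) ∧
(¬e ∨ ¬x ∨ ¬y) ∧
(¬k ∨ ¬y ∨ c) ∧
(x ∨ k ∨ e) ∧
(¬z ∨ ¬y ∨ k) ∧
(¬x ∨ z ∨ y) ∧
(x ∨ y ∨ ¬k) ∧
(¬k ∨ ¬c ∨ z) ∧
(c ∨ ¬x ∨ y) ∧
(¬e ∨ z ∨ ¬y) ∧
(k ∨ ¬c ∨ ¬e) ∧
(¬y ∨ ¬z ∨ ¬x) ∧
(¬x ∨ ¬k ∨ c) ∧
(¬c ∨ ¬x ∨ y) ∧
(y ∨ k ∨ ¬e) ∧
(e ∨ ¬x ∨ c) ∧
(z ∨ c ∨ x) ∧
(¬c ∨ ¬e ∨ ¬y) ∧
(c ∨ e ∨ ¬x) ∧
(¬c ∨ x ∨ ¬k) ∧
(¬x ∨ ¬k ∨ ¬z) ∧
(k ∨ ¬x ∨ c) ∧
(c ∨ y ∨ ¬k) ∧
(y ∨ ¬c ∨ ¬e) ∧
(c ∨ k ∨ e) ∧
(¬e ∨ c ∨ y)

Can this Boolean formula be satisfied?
No

No, the formula is not satisfiable.

No assignment of truth values to the variables can make all 30 clauses true simultaneously.

The formula is UNSAT (unsatisfiable).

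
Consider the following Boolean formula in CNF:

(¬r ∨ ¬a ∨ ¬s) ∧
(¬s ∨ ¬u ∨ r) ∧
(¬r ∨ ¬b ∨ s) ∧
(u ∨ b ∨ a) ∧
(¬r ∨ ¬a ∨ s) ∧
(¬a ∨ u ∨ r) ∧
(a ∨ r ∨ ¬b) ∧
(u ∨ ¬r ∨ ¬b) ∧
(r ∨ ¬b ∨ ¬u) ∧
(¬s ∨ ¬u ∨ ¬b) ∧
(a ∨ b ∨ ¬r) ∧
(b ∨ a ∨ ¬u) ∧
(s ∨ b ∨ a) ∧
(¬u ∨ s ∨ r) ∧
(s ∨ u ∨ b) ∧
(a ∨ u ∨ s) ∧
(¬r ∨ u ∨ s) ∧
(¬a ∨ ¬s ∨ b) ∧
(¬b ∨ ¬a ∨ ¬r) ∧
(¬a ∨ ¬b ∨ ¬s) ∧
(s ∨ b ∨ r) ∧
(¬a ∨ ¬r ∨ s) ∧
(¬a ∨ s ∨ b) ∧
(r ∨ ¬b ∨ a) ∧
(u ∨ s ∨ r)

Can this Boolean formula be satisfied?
No

No, the formula is not satisfiable.

No assignment of truth values to the variables can make all 25 clauses true simultaneously.

The formula is UNSAT (unsatisfiable).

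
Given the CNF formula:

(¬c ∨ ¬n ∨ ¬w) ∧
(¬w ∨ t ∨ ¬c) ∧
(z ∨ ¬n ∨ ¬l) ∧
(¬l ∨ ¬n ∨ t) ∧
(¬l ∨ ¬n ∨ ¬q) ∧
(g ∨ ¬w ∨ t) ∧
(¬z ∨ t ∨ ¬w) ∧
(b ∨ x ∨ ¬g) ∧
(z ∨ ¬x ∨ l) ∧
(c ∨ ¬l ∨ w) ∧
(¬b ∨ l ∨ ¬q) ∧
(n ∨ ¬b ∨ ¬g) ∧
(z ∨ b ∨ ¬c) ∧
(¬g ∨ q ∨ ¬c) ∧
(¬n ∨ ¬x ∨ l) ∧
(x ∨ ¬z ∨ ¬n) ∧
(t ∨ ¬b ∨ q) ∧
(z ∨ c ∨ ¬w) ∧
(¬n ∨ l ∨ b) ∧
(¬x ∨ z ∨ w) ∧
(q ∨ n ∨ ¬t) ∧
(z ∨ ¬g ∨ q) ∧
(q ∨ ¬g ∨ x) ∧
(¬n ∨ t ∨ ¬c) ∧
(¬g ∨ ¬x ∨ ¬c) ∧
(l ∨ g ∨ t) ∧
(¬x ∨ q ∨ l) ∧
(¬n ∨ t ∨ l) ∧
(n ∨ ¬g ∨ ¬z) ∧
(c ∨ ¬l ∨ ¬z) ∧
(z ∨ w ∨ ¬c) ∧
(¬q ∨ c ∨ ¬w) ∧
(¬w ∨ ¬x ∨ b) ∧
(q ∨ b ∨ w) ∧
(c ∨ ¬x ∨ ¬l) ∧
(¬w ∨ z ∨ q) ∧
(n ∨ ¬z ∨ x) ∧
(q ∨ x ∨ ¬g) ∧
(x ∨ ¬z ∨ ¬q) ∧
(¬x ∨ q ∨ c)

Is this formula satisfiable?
Yes

Yes, the formula is satisfiable.

One satisfying assignment is: w=False, l=False, g=False, b=False, c=False, x=False, t=True, z=False, q=True, n=False

Verification: With this assignment, all 40 clauses evaluate to true.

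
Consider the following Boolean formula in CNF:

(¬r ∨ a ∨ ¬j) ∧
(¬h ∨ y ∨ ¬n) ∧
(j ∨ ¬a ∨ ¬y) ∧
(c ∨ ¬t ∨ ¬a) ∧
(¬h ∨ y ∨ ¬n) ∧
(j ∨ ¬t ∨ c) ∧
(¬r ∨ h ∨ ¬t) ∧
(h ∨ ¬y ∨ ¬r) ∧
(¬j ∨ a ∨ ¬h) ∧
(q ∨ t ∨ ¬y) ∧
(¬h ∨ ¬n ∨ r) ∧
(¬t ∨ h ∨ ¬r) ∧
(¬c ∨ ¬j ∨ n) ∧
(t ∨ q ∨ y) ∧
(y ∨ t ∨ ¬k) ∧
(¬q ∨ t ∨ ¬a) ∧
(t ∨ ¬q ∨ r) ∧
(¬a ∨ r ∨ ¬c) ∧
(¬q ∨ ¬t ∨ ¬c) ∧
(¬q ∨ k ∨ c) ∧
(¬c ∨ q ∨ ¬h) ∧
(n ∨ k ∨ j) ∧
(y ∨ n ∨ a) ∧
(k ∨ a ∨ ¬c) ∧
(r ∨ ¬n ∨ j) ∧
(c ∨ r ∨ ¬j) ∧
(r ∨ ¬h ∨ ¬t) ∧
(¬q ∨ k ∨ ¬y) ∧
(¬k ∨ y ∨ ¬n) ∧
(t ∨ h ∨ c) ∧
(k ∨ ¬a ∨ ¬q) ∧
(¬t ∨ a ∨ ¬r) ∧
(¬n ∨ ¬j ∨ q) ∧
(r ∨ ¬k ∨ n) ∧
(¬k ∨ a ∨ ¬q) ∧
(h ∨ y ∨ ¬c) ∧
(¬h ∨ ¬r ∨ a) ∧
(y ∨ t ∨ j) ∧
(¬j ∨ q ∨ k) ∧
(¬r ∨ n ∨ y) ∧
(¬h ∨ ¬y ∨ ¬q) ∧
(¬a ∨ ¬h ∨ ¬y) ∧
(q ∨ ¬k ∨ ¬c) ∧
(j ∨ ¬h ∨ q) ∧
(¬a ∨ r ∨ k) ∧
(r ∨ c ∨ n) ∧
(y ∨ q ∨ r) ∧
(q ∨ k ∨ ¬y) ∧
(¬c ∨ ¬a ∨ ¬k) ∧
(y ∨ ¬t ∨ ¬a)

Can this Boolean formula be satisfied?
No

No, the formula is not satisfiable.

No assignment of truth values to the variables can make all 50 clauses true simultaneously.

The formula is UNSAT (unsatisfiable).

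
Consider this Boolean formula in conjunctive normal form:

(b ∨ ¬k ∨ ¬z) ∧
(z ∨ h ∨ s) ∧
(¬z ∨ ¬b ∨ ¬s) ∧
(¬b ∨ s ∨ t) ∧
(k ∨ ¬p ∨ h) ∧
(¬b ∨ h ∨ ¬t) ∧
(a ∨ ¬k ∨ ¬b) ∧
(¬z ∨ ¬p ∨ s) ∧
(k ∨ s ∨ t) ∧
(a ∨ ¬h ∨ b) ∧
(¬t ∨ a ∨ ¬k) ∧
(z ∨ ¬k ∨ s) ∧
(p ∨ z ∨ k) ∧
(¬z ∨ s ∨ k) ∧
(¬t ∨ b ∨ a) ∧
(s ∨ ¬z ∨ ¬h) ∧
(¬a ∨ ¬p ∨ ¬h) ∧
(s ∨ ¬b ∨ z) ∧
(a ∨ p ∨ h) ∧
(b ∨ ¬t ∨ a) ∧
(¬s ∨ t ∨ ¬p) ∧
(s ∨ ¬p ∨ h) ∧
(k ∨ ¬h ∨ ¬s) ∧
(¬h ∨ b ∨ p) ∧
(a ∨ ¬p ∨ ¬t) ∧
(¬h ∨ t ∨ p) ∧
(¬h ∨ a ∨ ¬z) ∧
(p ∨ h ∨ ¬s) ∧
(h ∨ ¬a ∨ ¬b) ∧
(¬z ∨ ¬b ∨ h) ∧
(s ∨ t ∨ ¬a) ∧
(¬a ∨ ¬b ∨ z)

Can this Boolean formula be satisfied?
Yes

Yes, the formula is satisfiable.

One satisfying assignment is: p=True, t=True, a=True, k=True, b=False, h=False, s=True, z=False

Verification: With this assignment, all 32 clauses evaluate to true.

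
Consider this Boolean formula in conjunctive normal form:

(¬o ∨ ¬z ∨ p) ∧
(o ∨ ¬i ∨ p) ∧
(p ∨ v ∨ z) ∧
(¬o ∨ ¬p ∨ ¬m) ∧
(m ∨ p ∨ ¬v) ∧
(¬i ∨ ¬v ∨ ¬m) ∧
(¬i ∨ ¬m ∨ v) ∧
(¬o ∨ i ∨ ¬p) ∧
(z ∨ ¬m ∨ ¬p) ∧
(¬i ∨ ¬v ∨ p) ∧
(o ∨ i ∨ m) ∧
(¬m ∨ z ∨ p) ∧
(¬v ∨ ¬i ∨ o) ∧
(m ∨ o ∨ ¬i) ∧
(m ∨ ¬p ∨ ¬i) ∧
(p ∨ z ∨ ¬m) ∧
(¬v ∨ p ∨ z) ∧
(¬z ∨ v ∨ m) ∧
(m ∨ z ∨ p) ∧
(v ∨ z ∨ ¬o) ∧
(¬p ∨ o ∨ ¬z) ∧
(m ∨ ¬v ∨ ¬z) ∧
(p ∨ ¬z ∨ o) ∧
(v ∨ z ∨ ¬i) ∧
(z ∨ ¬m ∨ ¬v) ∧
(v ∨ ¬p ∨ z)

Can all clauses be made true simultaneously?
No

No, the formula is not satisfiable.

No assignment of truth values to the variables can make all 26 clauses true simultaneously.

The formula is UNSAT (unsatisfiable).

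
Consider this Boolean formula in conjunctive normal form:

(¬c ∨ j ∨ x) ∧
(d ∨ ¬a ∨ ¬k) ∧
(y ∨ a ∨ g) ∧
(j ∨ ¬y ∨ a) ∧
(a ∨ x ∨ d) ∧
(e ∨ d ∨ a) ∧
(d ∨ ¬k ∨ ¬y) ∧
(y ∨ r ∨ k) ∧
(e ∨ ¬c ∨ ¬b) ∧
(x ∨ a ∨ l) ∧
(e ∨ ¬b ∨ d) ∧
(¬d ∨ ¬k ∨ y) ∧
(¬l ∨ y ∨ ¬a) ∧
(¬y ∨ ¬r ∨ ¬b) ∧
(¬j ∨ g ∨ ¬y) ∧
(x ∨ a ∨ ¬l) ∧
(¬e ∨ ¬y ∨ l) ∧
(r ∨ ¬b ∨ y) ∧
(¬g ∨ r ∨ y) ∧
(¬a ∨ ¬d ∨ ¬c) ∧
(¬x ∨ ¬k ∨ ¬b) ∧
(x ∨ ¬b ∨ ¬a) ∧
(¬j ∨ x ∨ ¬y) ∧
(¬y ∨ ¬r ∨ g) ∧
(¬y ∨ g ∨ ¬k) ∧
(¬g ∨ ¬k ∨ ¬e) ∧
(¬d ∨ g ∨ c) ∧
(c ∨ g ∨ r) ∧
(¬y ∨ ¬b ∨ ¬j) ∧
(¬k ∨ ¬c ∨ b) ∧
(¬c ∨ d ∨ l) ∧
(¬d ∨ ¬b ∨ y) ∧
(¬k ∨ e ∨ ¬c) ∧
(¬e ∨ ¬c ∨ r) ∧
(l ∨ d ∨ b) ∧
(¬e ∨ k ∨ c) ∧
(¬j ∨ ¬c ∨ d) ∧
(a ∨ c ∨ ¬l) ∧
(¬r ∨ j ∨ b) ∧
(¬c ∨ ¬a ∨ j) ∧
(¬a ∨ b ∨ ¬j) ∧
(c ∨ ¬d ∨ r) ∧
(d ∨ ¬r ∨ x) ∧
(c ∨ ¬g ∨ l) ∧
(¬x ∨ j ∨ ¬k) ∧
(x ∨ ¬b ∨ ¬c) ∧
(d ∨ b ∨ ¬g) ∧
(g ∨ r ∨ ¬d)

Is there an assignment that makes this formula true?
Yes

Yes, the formula is satisfiable.

One satisfying assignment is: x=True, g=True, a=False, b=False, l=False, y=True, e=False, c=True, d=True, j=True, k=False, r=False

Verification: With this assignment, all 48 clauses evaluate to true.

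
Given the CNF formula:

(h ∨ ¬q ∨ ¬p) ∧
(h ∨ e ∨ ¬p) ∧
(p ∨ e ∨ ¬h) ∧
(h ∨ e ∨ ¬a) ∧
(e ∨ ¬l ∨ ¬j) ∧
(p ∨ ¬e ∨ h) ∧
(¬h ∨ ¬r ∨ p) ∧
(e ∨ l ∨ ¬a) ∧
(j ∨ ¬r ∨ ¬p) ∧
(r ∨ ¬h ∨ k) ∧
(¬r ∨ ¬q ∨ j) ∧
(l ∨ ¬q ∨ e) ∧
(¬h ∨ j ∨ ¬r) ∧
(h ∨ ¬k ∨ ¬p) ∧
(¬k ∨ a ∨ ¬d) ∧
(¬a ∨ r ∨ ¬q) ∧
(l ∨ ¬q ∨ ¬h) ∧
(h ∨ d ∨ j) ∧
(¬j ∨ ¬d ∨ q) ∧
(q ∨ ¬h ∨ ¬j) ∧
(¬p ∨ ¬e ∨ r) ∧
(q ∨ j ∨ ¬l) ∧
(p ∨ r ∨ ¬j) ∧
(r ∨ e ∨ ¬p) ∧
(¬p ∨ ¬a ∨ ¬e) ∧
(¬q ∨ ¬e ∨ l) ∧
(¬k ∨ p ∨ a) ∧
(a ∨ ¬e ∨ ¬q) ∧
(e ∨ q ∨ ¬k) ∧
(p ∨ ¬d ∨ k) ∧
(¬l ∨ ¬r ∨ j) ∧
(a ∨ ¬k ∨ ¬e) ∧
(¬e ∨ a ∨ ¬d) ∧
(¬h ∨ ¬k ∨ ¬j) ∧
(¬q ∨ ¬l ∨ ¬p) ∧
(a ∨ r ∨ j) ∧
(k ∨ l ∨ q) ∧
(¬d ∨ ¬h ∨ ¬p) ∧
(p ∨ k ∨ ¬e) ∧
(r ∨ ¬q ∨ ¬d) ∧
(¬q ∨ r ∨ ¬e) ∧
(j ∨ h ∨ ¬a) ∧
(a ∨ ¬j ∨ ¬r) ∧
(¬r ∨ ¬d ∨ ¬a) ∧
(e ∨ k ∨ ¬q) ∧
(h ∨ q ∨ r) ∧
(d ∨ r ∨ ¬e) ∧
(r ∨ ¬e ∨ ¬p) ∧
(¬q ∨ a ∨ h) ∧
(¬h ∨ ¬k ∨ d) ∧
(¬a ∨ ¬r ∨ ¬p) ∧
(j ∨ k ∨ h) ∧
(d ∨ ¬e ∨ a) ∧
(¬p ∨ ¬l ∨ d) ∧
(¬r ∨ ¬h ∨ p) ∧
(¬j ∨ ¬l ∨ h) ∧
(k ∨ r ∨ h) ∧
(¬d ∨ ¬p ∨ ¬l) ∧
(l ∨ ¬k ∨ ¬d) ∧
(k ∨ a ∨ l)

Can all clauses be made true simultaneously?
No

No, the formula is not satisfiable.

No assignment of truth values to the variables can make all 60 clauses true simultaneously.

The formula is UNSAT (unsatisfiable).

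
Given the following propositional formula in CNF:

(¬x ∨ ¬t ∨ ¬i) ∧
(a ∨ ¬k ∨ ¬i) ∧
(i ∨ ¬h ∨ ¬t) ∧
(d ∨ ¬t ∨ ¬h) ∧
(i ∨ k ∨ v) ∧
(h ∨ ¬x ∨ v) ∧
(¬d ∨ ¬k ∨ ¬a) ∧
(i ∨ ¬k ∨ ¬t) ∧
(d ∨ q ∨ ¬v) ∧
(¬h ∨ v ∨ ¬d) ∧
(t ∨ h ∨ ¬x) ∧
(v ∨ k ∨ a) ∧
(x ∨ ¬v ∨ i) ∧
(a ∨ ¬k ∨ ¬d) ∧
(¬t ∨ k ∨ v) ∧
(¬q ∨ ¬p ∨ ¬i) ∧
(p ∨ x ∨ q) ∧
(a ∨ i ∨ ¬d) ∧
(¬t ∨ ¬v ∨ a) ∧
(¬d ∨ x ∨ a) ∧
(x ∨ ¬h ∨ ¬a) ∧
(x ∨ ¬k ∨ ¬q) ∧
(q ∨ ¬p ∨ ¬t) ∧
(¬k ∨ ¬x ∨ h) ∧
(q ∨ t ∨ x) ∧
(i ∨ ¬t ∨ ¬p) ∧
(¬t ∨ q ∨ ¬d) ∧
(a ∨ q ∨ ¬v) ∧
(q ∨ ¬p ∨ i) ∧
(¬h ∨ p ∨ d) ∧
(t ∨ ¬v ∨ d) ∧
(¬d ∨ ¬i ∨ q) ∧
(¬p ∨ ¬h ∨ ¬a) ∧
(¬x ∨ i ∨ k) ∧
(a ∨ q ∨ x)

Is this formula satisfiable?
Yes

Yes, the formula is satisfiable.

One satisfying assignment is: a=True, v=False, h=False, p=False, i=True, t=False, d=True, q=True, x=False, k=False

Verification: With this assignment, all 35 clauses evaluate to true.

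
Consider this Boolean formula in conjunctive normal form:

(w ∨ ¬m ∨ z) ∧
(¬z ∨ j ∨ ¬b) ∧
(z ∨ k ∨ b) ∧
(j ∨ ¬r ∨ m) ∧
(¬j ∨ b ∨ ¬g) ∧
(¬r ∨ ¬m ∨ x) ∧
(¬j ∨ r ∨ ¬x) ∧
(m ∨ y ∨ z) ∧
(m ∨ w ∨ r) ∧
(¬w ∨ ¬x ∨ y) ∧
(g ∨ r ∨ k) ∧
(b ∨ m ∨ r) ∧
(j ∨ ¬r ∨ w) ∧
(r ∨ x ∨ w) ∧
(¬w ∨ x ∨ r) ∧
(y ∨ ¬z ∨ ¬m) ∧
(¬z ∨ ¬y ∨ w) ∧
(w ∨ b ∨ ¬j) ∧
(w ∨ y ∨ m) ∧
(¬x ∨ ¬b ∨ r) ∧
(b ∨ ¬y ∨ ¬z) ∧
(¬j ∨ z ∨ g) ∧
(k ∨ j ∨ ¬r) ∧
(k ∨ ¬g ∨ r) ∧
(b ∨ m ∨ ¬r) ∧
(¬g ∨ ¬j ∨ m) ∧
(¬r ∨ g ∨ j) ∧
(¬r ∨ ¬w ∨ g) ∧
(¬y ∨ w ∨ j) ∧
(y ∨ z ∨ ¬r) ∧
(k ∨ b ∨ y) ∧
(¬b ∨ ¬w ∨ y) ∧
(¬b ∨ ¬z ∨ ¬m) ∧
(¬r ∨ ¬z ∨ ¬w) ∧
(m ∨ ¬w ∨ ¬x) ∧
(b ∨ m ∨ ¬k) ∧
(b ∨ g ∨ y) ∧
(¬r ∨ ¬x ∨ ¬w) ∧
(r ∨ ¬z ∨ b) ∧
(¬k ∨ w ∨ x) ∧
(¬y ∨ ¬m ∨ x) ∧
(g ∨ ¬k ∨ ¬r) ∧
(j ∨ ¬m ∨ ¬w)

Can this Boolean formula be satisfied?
No

No, the formula is not satisfiable.

No assignment of truth values to the variables can make all 43 clauses true simultaneously.

The formula is UNSAT (unsatisfiable).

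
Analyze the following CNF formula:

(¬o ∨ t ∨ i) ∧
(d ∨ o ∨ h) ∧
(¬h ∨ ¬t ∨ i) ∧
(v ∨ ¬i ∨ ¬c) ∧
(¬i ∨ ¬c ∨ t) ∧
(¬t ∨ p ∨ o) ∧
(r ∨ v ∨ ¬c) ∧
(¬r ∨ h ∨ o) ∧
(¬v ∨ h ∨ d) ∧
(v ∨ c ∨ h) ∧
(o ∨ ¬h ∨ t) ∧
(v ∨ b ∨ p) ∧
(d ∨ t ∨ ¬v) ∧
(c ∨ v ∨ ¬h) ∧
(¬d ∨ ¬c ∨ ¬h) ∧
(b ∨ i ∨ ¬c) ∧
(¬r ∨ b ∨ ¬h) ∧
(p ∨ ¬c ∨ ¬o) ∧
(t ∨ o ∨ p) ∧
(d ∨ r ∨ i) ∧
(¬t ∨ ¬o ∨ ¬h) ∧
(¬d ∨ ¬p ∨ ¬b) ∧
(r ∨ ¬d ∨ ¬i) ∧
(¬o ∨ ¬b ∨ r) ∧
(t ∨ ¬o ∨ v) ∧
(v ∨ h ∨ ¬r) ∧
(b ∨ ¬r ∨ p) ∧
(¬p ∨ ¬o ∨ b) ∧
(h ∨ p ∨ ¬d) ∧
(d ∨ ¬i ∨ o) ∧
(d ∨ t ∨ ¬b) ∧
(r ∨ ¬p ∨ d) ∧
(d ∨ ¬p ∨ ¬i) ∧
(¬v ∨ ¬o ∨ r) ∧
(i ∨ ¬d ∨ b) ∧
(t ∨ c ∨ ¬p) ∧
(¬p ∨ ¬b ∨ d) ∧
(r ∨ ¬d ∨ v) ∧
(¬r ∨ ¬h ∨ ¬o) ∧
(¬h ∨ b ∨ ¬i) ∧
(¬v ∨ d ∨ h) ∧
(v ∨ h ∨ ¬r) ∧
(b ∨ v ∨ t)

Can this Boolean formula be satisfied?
No

No, the formula is not satisfiable.

No assignment of truth values to the variables can make all 43 clauses true simultaneously.

The formula is UNSAT (unsatisfiable).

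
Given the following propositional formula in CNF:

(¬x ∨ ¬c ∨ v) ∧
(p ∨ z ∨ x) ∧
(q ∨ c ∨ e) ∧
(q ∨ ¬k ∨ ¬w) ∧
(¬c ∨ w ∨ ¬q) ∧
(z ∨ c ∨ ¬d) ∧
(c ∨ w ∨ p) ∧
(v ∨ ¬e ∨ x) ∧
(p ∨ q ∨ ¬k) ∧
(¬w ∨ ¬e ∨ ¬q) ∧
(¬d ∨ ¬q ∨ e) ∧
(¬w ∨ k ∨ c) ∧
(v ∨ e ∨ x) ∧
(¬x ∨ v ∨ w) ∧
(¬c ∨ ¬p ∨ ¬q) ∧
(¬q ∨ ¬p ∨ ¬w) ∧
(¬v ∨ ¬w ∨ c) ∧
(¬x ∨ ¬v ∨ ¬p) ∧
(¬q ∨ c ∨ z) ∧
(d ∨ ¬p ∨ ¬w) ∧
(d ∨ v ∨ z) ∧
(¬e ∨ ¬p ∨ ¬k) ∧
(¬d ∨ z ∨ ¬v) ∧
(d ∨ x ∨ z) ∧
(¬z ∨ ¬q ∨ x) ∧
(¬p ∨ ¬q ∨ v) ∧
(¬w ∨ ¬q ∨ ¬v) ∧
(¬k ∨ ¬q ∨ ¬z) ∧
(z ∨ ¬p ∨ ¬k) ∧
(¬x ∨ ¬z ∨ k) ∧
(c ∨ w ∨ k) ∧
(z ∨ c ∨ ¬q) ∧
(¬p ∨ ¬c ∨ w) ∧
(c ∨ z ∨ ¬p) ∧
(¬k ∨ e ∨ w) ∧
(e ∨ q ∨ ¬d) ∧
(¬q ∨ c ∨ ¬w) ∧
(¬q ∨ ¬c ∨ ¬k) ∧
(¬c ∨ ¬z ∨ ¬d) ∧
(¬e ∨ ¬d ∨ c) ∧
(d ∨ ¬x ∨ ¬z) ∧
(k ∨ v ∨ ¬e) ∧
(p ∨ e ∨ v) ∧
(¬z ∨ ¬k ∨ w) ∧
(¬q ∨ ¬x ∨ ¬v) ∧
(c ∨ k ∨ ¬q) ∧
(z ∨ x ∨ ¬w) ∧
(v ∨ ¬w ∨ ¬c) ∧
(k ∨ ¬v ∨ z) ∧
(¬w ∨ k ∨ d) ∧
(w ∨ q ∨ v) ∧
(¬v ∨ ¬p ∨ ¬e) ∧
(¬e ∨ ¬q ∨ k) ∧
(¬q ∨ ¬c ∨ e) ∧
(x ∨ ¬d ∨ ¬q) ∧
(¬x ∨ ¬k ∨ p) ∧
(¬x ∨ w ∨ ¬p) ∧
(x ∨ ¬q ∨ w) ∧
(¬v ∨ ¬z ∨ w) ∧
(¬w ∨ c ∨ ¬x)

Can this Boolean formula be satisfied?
No

No, the formula is not satisfiable.

No assignment of truth values to the variables can make all 60 clauses true simultaneously.

The formula is UNSAT (unsatisfiable).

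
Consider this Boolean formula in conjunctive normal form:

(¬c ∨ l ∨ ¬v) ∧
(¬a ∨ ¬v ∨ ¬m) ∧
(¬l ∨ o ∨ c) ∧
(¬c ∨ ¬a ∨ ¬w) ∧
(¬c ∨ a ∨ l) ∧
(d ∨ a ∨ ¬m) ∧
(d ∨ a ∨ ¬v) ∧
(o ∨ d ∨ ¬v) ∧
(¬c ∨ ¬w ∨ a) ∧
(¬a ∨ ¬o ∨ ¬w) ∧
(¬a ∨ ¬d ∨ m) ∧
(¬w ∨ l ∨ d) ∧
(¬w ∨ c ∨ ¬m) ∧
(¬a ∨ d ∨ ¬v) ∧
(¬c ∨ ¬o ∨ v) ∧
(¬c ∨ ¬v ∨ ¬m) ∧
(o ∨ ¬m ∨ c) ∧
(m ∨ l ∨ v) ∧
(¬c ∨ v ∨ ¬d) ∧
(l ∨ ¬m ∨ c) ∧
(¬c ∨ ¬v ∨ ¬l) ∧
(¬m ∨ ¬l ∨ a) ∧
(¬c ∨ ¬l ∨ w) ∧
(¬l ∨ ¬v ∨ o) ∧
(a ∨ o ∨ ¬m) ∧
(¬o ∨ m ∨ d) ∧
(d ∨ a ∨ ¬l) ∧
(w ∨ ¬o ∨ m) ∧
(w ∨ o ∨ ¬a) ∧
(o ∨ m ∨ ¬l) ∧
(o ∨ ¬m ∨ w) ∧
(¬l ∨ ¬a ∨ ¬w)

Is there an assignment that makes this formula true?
Yes

Yes, the formula is satisfiable.

One satisfying assignment is: l=False, d=True, v=True, c=False, o=False, w=True, m=False, a=False

Verification: With this assignment, all 32 clauses evaluate to true.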